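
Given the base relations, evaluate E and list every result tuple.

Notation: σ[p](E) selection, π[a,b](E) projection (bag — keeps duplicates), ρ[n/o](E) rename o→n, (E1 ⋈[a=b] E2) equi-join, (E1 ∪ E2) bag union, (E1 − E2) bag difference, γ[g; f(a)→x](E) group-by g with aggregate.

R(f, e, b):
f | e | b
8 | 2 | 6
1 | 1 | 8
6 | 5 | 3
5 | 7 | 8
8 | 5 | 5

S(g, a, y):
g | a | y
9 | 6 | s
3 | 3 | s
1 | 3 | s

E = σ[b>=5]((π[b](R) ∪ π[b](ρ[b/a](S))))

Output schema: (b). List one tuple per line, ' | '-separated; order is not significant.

Per-node cardinality:
  R → 5
  π[b](R) → 5
  S → 3
  ρ[b/a](S) → 3
  π[b](ρ[b/a](S)) → 3
  (π[b](R) ∪ π[b](ρ[b/a](S))) → 8
  σ[b>=5]((π[b](R) ∪ π[b](ρ[b/a](S)))) → 5

== RESULT ==
b
5
6
6
8
8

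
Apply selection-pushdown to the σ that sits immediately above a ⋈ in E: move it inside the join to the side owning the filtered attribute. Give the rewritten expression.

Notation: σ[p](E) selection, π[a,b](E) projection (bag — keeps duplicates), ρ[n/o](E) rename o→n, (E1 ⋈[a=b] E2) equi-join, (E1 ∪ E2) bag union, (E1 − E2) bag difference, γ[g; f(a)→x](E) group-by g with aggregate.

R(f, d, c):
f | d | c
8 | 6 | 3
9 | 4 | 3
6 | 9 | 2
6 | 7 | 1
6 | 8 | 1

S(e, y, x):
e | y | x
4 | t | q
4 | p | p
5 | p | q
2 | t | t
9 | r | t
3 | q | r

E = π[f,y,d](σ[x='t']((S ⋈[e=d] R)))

σ filters on x, owned by the left side.
E' = π[f,y,d]((σ[x='t'](S) ⋈[e=d] R))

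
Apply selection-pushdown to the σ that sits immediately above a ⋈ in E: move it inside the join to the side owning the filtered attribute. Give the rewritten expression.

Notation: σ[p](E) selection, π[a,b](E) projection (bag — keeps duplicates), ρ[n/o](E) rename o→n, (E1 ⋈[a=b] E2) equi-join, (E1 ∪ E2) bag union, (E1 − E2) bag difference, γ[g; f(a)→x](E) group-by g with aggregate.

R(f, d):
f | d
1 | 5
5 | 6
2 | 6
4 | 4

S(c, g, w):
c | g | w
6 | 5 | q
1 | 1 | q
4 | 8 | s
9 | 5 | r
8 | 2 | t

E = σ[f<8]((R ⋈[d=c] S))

σ filters on f, owned by the left side.
E' = (σ[f<8](R) ⋈[d=c] S)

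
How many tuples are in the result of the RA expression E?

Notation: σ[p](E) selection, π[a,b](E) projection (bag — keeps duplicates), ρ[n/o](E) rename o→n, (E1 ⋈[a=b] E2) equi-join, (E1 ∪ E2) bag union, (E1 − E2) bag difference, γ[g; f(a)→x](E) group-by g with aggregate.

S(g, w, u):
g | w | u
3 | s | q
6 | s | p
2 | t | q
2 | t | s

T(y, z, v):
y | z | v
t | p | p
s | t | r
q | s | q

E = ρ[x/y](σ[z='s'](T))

Subexpression sizes:
  T → 3
  σ[z='s'](T) → 1
  ρ[x/y](σ[z='s'](T)) → 1

|E| = 1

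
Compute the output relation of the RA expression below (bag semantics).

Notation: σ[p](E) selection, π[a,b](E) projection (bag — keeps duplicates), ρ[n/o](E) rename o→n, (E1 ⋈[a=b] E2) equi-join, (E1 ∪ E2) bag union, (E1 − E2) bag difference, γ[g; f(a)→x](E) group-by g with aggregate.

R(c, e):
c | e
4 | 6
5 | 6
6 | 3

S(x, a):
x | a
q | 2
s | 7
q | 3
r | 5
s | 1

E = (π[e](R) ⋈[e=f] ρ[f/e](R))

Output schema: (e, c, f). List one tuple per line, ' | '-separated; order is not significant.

Subexpression sizes:
  R → 3
  π[e](R) → 3
  R → 3
  ρ[f/e](R) → 3
  (π[e](R) ⋈[e=f] ρ[f/e](R)) → 5

== RESULT ==
e | c | f
3 | 6 | 3
6 | 4 | 6
6 | 4 | 6
6 | 5 | 6
6 | 5 | 6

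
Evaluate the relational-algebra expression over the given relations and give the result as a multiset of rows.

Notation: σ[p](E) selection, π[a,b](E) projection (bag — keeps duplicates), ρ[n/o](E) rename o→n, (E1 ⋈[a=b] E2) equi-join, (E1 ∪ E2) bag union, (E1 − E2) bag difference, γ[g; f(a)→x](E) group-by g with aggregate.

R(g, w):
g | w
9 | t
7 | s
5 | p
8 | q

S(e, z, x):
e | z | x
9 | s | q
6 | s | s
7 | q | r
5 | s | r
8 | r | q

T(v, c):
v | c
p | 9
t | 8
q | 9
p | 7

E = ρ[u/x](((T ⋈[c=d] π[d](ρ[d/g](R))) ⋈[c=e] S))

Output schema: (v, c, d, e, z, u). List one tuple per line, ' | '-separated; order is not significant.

Stepwise |·|:
  T → 4
  R → 4
  ρ[d/g](R) → 4
  π[d](ρ[d/g](R)) → 4
  (T ⋈[c=d] π[d](ρ[d/g](R))) → 4
  S → 5
  ((T ⋈[c=d] π[d](ρ[d/g](R))) ⋈[c=e] S) → 4
  ρ[u/x](((T ⋈[c=d] π[d](ρ[d/g](R))) ⋈[c=e] S)) → 4

== RESULT ==
v | c | d | e | z | u
p | 7 | 7 | 7 | q | r
p | 9 | 9 | 9 | s | q
q | 9 | 9 | 9 | s | q
t | 8 | 8 | 8 | r | q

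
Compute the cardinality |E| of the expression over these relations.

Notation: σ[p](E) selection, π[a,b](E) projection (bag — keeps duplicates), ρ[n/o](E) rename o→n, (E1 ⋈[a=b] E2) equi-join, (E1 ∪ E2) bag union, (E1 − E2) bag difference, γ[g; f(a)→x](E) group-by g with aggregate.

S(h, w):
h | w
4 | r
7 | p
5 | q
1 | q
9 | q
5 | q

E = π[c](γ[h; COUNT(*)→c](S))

Per-node cardinality:
  S → 6
  γ[h; COUNT(*)→c](S) → 5
  π[c](γ[h; COUNT(*)→c](S)) → 5

|E| = 5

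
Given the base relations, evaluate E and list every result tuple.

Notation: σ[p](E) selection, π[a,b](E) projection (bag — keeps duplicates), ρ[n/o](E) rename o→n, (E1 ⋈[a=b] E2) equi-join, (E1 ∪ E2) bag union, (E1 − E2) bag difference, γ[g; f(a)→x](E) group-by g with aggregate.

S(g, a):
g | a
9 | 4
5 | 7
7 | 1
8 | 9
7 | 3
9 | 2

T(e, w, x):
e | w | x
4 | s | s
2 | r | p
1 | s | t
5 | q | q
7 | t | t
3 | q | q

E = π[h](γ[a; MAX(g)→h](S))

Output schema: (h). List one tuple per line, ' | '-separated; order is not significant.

Per-node cardinality:
  S → 6
  γ[a; MAX(g)→h](S) → 6
  π[h](γ[a; MAX(g)→h](S)) → 6

== RESULT ==
h
5
7
7
8
9
9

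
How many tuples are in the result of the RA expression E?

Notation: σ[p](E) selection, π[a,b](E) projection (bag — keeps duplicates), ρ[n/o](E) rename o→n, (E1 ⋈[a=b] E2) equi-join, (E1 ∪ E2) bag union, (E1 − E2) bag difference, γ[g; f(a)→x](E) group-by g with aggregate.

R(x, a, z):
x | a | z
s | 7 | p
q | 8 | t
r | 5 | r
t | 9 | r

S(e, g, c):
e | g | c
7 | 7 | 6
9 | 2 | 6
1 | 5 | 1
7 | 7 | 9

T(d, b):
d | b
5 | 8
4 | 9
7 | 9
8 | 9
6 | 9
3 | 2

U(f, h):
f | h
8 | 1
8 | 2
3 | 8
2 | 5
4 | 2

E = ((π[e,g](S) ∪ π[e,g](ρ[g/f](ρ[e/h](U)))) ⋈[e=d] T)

Row counts bottom-up:
  S → 4
  π[e,g](S) → 4
  U → 5
  ρ[e/h](U) → 5
  ρ[g/f](ρ[e/h](U)) → 5
  π[e,g](ρ[g/f](ρ[e/h](U))) → 5
  (π[e,g](S) ∪ π[e,g](ρ[g/f](ρ[e/h](U)))) → 9
  T → 6
  ((π[e,g](S) ∪ π[e,g](ρ[g/f](ρ[e/h](U)))) ⋈[e=d] T) → 4

|E| = 4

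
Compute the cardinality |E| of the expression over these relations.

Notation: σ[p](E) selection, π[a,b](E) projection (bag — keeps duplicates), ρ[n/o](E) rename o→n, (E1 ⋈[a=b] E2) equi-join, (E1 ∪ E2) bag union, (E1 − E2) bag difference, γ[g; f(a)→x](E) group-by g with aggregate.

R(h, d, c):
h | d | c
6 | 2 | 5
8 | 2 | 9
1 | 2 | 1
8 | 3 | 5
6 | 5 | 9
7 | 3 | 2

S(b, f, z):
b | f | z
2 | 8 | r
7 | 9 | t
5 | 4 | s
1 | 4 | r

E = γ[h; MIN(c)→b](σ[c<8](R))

Stepwise |·|:
  R → 6
  σ[c<8](R) → 4
  γ[h; MIN(c)→b](σ[c<8](R)) → 4

|E| = 4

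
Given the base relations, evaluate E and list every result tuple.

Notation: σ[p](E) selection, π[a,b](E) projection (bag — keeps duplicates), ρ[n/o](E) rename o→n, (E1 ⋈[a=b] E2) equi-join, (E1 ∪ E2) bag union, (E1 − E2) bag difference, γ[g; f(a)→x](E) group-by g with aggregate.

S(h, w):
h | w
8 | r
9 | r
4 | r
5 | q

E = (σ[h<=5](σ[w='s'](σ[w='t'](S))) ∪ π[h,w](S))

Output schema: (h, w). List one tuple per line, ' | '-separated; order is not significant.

Stepwise |·|:
  S → 4
  σ[w='t'](S) → 0
  σ[w='s'](σ[w='t'](S)) → 0
  σ[h<=5](σ[w='s'](σ[w='t'](S))) → 0
  S → 4
  π[h,w](S) → 4
  (σ[h<=5](σ[w='s'](σ[w='t'](S))) ∪ π[h,w](S)) → 4

== RESULT ==
h | w
4 | r
5 | q
8 | r
9 | r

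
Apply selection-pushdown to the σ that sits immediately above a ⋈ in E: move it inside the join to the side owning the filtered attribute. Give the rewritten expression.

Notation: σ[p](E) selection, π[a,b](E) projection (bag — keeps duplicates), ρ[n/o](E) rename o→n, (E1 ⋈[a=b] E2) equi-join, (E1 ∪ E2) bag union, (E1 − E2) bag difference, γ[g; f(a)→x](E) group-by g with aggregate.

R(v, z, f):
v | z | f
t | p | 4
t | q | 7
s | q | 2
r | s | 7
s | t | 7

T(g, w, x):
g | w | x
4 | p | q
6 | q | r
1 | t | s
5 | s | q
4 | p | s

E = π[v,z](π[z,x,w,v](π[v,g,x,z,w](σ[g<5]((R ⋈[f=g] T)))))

σ filters on g, owned by the right side.
E' = π[v,z](π[z,x,w,v](π[v,g,x,z,w]((R ⋈[f=g] σ[g<5](T)))))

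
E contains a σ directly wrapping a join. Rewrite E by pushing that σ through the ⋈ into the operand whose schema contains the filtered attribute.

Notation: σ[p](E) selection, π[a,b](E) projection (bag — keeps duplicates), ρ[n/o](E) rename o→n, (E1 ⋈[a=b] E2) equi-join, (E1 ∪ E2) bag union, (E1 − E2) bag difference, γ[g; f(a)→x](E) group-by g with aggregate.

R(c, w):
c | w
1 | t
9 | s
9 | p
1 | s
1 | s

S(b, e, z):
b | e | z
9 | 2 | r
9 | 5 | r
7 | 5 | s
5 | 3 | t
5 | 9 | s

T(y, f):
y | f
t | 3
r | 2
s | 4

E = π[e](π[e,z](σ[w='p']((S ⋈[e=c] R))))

σ filters on w, owned by the right side.
E' = π[e](π[e,z]((S ⋈[e=c] σ[w='p'](R))))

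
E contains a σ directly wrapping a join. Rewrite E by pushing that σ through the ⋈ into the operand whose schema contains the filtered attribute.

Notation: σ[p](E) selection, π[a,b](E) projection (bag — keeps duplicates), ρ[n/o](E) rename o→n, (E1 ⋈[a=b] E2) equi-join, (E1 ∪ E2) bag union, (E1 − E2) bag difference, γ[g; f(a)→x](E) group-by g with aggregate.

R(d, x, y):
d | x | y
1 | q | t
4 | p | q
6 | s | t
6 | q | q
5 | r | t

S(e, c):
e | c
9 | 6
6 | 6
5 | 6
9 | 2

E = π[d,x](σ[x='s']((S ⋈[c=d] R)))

σ filters on x, owned by the right side.
E' = π[d,x]((S ⋈[c=d] σ[x='s'](R)))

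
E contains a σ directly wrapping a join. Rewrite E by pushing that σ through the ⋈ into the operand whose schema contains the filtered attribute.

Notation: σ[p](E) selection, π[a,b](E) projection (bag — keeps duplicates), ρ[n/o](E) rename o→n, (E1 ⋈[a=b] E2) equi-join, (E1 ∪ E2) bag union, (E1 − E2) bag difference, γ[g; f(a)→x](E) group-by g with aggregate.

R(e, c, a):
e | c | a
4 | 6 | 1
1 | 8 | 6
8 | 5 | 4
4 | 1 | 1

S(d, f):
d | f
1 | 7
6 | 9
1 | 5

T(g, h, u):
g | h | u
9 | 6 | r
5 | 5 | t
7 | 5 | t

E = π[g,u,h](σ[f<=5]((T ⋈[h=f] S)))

σ filters on f, owned by the right side.
E' = π[g,u,h]((T ⋈[h=f] σ[f<=5](S)))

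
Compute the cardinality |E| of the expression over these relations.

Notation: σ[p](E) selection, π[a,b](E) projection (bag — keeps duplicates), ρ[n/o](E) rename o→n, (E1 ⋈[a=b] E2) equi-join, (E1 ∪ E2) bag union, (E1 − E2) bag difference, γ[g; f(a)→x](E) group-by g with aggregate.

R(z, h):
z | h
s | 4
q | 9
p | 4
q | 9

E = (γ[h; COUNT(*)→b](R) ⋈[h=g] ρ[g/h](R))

Subexpression sizes:
  R → 4
  γ[h; COUNT(*)→b](R) → 2
  R → 4
  ρ[g/h](R) → 4
  (γ[h; COUNT(*)→b](R) ⋈[h=g] ρ[g/h](R)) → 4

|E| = 4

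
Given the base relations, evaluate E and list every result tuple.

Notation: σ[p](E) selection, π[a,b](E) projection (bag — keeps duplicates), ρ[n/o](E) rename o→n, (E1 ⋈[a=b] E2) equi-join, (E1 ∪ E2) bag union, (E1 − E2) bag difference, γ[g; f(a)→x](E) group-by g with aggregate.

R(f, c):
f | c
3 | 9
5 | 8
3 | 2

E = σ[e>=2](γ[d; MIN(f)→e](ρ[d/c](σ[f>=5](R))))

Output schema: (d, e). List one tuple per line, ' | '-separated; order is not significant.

Stepwise |·|:
  R → 3
  σ[f>=5](R) → 1
  ρ[d/c](σ[f>=5](R)) → 1
  γ[d; MIN(f)→e](ρ[d/c](σ[f>=5](R))) → 1
  σ[e>=2](γ[d; MIN(f)→e](ρ[d/c](σ[f>=5](R)))) → 1

== RESULT ==
d | e
8 | 5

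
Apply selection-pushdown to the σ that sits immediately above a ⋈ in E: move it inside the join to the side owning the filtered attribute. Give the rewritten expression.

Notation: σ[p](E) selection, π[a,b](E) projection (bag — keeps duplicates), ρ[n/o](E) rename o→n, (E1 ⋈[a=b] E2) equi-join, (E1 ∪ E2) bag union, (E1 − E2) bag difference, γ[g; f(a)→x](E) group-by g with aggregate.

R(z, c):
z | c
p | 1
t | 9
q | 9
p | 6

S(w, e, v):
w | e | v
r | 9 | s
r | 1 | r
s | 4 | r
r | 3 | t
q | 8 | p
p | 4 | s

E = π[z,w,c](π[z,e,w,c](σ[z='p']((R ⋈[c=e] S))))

σ filters on z, owned by the left side.
E' = π[z,w,c](π[z,e,w,c]((σ[z='p'](R) ⋈[c=e] S)))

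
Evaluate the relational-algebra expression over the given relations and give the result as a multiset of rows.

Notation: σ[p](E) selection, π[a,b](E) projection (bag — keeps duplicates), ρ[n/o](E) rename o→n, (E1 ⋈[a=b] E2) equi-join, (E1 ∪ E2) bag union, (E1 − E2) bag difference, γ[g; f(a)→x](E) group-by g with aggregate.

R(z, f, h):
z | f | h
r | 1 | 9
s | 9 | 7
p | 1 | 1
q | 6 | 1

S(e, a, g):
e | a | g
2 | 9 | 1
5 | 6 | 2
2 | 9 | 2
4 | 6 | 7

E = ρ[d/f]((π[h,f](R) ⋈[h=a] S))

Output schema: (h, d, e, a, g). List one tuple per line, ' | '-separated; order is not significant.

Row counts bottom-up:
  R → 4
  π[h,f](R) → 4
  S → 4
  (π[h,f](R) ⋈[h=a] S) → 2
  ρ[d/f]((π[h,f](R) ⋈[h=a] S)) → 2

== RESULT ==
h | d | e | a | g
9 | 1 | 2 | 9 | 1
9 | 1 | 2 | 9 | 2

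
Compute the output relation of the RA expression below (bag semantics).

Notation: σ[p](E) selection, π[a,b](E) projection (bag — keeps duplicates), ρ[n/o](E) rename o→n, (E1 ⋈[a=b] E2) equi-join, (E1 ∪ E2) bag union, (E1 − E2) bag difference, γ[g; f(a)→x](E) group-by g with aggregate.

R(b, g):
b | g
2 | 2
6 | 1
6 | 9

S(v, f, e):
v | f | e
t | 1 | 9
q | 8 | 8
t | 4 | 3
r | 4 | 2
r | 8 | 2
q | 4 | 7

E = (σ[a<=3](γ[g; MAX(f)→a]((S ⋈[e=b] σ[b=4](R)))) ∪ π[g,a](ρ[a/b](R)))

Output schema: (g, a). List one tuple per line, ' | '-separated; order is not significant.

Stepwise |·|:
  S → 6
  R → 3
  σ[b=4](R) → 0
  (S ⋈[e=b] σ[b=4](R)) → 0
  γ[g; MAX(f)→a]((S ⋈[e=b] σ[b=4](R))) → 0
  σ[a<=3](γ[g; MAX(f)→a]((S ⋈[e=b] σ[b=4](R)))) → 0
  R → 3
  ρ[a/b](R) → 3
  π[g,a](ρ[a/b](R)) → 3
  (σ[a<=3](γ[g; MAX(f)→a]((S ⋈[e=b] σ[b=4](R)))) ∪ π[g,a](ρ[a/b](R))) → 3

== RESULT ==
g | a
1 | 6
2 | 2
9 | 6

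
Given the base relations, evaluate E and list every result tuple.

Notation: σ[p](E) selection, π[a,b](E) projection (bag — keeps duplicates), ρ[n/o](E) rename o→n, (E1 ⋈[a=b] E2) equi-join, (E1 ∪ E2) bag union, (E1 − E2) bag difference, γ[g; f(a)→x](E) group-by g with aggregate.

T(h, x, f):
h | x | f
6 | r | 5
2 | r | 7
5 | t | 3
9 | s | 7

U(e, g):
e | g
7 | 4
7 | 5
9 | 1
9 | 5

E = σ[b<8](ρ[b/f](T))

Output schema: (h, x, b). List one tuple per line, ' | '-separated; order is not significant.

Per-node cardinality:
  T → 4
  ρ[b/f](T) → 4
  σ[b<8](ρ[b/f](T)) → 4

== RESULT ==
h | x | b
2 | r | 7
5 | t | 3
6 | r | 5
9 | s | 7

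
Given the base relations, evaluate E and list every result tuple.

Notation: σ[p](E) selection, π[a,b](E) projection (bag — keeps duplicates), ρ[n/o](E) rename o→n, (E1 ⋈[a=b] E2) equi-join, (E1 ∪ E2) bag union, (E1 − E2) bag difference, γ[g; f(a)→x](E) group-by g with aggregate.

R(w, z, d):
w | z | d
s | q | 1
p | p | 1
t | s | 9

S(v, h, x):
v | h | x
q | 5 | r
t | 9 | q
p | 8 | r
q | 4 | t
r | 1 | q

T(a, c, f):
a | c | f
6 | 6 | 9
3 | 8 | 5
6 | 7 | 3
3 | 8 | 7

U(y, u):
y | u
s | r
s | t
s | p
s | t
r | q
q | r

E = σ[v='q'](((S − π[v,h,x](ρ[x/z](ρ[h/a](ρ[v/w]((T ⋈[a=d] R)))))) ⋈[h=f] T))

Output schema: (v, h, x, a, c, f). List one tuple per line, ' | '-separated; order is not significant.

Per-node cardinality:
  S → 5
  T → 4
  R → 3
  (T ⋈[a=d] R) → 0
  ρ[v/w]((T ⋈[a=d] R)) → 0
  ρ[h/a](ρ[v/w]((T ⋈[a=d] R))) → 0
  ρ[x/z](ρ[h/a](ρ[v/w]((T ⋈[a=d] R)))) → 0
  π[v,h,x](ρ[x/z](ρ[h/a](ρ[v/w]((T ⋈[a=d] R))))) → 0
  (S − π[v,h,x](ρ[x/z](ρ[h/a](ρ[v/w]((T ⋈[a=d] R)))))) → 5
  T → 4
  ((S − π[v,h,x](ρ[x/z](ρ[h/a](ρ[v/w]((T ⋈[a=d] R)))))) ⋈[h=f] T) → 2
  σ[v='q'](((S − π[v,h,x](ρ[x/z](ρ[h/a](ρ[v/w]((T ⋈[a=d] R)))))) ⋈[h=f] T)) → 1

== RESULT ==
v | h | x | a | c | f
q | 5 | r | 3 | 8 | 5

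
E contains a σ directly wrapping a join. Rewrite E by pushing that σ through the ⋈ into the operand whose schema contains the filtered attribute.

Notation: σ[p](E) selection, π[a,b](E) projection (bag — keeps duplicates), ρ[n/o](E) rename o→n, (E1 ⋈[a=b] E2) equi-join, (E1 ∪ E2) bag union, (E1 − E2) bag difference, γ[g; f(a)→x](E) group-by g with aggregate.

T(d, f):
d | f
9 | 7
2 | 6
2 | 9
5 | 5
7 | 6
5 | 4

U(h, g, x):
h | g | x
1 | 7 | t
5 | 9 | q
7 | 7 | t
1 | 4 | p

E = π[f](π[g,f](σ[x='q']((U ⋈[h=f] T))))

σ filters on x, owned by the left side.
E' = π[f](π[g,f]((σ[x='q'](U) ⋈[h=f] T)))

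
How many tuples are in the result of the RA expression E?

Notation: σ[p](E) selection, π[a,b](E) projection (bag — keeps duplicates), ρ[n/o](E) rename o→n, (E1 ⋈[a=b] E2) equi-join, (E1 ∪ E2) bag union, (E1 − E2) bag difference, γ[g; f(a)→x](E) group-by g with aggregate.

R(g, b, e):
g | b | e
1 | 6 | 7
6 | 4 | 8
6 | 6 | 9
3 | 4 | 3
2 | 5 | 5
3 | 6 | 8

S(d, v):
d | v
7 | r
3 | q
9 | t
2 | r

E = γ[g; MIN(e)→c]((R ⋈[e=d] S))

Per-node cardinality:
  R → 6
  S → 4
  (R ⋈[e=d] S) → 3
  γ[g; MIN(e)→c]((R ⋈[e=d] S)) → 3

|E| = 3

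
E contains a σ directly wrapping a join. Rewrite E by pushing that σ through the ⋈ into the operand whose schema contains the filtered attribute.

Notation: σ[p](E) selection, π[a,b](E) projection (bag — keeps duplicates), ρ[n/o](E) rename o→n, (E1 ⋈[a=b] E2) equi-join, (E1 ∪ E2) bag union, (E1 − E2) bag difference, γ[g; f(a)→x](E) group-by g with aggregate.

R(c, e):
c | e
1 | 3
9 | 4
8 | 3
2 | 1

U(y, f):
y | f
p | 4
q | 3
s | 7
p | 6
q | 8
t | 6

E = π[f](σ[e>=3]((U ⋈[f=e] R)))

σ filters on e, owned by the right side.
E' = π[f]((U ⋈[f=e] σ[e>=3](R)))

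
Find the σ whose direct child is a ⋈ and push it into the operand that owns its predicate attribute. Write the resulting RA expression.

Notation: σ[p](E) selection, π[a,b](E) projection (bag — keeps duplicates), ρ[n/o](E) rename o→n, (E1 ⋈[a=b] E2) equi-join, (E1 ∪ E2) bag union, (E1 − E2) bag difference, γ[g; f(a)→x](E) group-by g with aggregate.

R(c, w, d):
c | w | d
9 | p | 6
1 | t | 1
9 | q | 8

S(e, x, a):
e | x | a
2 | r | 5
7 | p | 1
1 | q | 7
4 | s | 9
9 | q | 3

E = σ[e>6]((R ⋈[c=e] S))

σ filters on e, owned by the right side.
E' = (R ⋈[c=e] σ[e>6](S))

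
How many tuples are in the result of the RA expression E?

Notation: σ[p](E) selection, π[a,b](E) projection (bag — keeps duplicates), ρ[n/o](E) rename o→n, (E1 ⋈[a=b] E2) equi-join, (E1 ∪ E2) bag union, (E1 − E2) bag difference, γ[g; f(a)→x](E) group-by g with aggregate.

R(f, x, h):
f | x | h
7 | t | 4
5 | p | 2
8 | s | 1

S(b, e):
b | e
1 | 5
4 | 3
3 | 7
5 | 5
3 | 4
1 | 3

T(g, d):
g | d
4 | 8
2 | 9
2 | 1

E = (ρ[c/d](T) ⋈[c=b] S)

Row counts bottom-up:
  T → 3
  ρ[c/d](T) → 3
  S → 6
  (ρ[c/d](T) ⋈[c=b] S) → 2

|E| = 2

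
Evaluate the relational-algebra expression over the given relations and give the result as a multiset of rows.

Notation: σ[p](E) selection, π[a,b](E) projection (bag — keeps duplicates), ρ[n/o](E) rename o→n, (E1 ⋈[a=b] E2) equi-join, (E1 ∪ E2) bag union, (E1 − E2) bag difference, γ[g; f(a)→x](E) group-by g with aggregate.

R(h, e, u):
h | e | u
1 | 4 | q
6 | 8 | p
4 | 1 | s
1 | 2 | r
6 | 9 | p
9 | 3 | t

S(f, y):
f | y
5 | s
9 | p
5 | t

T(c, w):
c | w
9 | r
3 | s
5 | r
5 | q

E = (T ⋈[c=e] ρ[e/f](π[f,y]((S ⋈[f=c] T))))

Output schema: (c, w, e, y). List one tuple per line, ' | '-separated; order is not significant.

Stepwise |·|:
  T → 4
  S → 3
  T → 4
  (S ⋈[f=c] T) → 5
  π[f,y]((S ⋈[f=c] T)) → 5
  ρ[e/f](π[f,y]((S ⋈[f=c] T))) → 5
  (T ⋈[c=e] ρ[e/f](π[f,y]((S ⋈[f=c] T)))) → 9

== RESULT ==
c | w | e | y
5 | q | 5 | s
5 | q | 5 | s
5 | q | 5 | t
5 | q | 5 | t
5 | r | 5 | s
5 | r | 5 | s
5 | r | 5 | t
5 | r | 5 | t
9 | r | 9 | p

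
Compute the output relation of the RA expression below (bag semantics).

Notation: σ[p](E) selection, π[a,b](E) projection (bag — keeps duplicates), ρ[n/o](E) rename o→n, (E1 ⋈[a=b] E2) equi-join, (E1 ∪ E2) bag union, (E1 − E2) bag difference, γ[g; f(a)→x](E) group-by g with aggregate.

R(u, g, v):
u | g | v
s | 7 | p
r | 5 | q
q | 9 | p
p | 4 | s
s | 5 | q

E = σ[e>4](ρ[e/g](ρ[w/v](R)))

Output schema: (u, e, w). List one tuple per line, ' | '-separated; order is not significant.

Per-node cardinality:
  R → 5
  ρ[w/v](R) → 5
  ρ[e/g](ρ[w/v](R)) → 5
  σ[e>4](ρ[e/g](ρ[w/v](R))) → 4

== RESULT ==
u | e | w
q | 9 | p
r | 5 | q
s | 5 | q
s | 7 | p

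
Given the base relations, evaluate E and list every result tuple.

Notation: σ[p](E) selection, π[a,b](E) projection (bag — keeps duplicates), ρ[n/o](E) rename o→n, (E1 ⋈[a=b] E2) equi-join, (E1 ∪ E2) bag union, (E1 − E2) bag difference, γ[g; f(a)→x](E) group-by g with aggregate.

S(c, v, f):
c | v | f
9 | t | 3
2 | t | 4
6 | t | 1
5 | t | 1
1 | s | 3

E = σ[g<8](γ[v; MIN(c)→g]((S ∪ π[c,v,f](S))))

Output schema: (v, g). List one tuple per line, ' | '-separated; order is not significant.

Subexpression sizes:
  S → 5
  S → 5
  π[c,v,f](S) → 5
  (S ∪ π[c,v,f](S)) → 10
  γ[v; MIN(c)→g]((S ∪ π[c,v,f](S))) → 2
  σ[g<8](γ[v; MIN(c)→g]((S ∪ π[c,v,f](S)))) → 2

== RESULT ==
v | g
s | 1
t | 2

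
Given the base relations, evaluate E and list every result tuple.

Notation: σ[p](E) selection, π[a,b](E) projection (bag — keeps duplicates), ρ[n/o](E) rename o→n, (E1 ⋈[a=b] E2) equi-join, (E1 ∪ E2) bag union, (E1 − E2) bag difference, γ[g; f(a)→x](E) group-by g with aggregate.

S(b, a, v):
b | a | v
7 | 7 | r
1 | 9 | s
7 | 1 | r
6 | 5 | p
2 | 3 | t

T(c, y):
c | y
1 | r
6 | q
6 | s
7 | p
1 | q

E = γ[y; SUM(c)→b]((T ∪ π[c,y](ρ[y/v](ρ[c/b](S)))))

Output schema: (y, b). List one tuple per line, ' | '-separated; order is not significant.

Per-node cardinality:
  T → 5
  S → 5
  ρ[c/b](S) → 5
  ρ[y/v](ρ[c/b](S)) → 5
  π[c,y](ρ[y/v](ρ[c/b](S))) → 5
  (T ∪ π[c,y](ρ[y/v](ρ[c/b](S)))) → 10
  γ[y; SUM(c)→b]((T ∪ π[c,y](ρ[y/v](ρ[c/b](S))))) → 5

== RESULT ==
y | b
p | 13
q | 7
r | 15
s | 7
t | 2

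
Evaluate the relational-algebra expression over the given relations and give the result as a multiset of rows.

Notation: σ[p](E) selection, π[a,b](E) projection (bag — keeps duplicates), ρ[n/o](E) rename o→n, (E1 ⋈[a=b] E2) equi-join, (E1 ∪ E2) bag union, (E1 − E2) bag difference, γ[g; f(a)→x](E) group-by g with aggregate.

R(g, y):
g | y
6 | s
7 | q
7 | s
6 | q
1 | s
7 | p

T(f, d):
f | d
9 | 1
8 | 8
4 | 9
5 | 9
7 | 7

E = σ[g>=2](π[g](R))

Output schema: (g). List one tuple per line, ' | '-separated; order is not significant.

Per-node cardinality:
  R → 6
  π[g](R) → 6
  σ[g>=2](π[g](R)) → 5

== RESULT ==
g
6
6
7
7
7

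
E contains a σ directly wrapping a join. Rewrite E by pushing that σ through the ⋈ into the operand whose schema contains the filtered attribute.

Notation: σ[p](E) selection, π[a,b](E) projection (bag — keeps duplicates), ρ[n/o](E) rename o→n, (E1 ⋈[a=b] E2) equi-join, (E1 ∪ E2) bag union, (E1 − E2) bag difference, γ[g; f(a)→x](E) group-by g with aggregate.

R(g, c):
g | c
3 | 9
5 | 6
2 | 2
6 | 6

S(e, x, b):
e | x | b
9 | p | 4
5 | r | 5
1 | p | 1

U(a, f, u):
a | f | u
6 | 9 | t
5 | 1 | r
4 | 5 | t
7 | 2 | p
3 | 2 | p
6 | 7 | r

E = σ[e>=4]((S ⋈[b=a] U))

σ filters on e, owned by the left side.
E' = (σ[e>=4](S) ⋈[b=a] U)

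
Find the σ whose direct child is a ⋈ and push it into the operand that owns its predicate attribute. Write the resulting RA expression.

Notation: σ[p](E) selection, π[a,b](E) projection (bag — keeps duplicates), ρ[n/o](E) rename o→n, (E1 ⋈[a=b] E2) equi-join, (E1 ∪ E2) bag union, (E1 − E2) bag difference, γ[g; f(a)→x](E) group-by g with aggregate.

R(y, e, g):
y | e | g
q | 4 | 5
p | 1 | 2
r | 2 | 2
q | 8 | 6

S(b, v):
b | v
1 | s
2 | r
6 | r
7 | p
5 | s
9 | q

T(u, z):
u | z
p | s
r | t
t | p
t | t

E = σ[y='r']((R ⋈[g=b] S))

σ filters on y, owned by the left side.
E' = (σ[y='r'](R) ⋈[g=b] S)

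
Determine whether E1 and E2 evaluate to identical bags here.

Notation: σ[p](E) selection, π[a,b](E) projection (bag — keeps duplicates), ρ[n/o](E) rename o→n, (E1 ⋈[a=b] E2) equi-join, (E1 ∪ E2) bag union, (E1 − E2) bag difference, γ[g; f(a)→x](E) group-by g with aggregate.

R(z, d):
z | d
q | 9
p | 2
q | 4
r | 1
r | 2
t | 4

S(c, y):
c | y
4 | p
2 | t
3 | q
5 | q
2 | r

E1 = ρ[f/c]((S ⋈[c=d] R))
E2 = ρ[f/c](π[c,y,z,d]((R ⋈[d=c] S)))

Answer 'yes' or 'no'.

E1 per-node cardinality:
  S → 5
  R → 6
  (S ⋈[c=d] R) → 6
  ρ[f/c]((S ⋈[c=d] R)) → 6
E2 per-node cardinality:
  R → 6
  S → 5
  (R ⋈[d=c] S) → 6
  π[c,y,z,d]((R ⋈[d=c] S)) → 6
  ρ[f/c](π[c,y,z,d]((R ⋈[d=c] S))) → 6

E1 and E2 produce the same multiset:
f | y | z | d
2 | r | p | 2
2 | r | r | 2
2 | t | p | 2
2 | t | r | 2
4 | p | q | 4
4 | p | t | 4

yes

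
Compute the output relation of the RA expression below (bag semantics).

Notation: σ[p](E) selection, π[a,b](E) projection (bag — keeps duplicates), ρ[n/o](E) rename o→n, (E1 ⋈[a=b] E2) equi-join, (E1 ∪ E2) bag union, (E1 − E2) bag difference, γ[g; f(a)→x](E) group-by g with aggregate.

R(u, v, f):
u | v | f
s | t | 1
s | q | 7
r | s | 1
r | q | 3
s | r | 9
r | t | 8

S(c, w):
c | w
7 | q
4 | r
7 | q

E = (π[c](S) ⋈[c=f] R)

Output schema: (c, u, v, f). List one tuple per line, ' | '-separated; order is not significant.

Stepwise |·|:
  S → 3
  π[c](S) → 3
  R → 6
  (π[c](S) ⋈[c=f] R) → 2

== RESULT ==
c | u | v | f
7 | s | q | 7
7 | s | q | 7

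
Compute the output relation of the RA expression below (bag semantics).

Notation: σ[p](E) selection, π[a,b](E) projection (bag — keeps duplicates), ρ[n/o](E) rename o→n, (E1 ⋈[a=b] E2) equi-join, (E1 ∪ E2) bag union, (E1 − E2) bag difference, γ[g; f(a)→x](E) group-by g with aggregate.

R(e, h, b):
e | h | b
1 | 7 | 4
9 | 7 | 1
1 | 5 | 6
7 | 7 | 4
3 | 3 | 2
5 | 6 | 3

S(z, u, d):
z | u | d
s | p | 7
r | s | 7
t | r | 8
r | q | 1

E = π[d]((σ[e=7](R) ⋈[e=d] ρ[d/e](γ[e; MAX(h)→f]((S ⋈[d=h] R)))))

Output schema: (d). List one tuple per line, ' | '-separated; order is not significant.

Row counts bottom-up:
  R → 6
  σ[e=7](R) → 1
  S → 4
  R → 6
  (S ⋈[d=h] R) → 6
  γ[e; MAX(h)→f]((S ⋈[d=h] R)) → 3
  ρ[d/e](γ[e; MAX(h)→f]((S ⋈[d=h] R))) → 3
  (σ[e=7](R) ⋈[e=d] ρ[d/e](γ[e; MAX(h)→f]((S ⋈[d=h] R)))) → 1
  π[d]((σ[e=7](R) ⋈[e=d] ρ[d/e](γ[e; MAX(h)→f]((S ⋈[d=h] R))))) → 1

== RESULT ==
d
7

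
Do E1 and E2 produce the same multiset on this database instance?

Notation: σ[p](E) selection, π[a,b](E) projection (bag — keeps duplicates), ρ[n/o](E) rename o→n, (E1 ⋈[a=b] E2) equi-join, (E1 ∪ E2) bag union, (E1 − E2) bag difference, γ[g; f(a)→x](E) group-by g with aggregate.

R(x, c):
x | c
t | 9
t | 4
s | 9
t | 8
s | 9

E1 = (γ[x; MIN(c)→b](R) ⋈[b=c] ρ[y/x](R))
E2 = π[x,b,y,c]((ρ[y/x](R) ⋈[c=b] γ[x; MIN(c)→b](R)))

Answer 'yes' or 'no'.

E1 row counts bottom-up:
  R → 5
  γ[x; MIN(c)→b](R) → 2
  R → 5
  ρ[y/x](R) → 5
  (γ[x; MIN(c)→b](R) ⋈[b=c] ρ[y/x](R)) → 4
E2 row counts bottom-up:
  R → 5
  ρ[y/x](R) → 5
  R → 5
  γ[x; MIN(c)→b](R) → 2
  (ρ[y/x](R) ⋈[c=b] γ[x; MIN(c)→b](R)) → 4
  π[x,b,y,c]((ρ[y/x](R) ⋈[c=b] γ[x; MIN(c)→b](R))) → 4

E1 and E2 produce the same multiset:
x | b | y | c
s | 9 | s | 9
s | 9 | s | 9
s | 9 | t | 9
t | 4 | t | 4

yes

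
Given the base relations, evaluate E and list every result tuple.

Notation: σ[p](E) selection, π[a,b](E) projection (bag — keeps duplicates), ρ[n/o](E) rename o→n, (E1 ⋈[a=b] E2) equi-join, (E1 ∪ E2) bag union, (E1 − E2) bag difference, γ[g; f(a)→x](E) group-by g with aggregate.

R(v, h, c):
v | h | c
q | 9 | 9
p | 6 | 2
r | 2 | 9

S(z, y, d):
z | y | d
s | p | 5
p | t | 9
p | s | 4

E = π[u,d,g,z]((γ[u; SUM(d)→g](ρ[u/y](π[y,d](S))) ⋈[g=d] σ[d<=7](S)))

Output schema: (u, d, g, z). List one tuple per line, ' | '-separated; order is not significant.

Row counts bottom-up:
  S → 3
  π[y,d](S) → 3
  ρ[u/y](π[y,d](S)) → 3
  γ[u; SUM(d)→g](ρ[u/y](π[y,d](S))) → 3
  S → 3
  σ[d<=7](S) → 2
  (γ[u; SUM(d)→g](ρ[u/y](π[y,d](S))) ⋈[g=d] σ[d<=7](S)) → 2
  π[u,d,g,z]((γ[u; SUM(d)→g](ρ[u/y](π[y,d](S))) ⋈[g=d] σ[d<=7](S))) → 2

== RESULT ==
u | d | g | z
p | 5 | 5 | s
s | 4 | 4 | p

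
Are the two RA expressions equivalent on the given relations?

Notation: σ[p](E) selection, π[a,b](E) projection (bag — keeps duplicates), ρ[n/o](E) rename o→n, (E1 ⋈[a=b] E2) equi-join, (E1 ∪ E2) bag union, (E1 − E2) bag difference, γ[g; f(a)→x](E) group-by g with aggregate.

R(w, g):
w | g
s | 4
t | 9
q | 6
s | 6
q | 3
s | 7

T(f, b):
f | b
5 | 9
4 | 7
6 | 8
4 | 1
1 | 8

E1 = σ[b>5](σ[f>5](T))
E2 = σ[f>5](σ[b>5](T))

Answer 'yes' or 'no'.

E1 stepwise |·|:
  T → 5
  σ[f>5](T) → 1
  σ[b>5](σ[f>5](T)) → 1
E2 stepwise |·|:
  T → 5
  σ[b>5](T) → 4
  σ[f>5](σ[b>5](T)) → 1

E1 and E2 produce the same multiset:
f | b
6 | 8

yes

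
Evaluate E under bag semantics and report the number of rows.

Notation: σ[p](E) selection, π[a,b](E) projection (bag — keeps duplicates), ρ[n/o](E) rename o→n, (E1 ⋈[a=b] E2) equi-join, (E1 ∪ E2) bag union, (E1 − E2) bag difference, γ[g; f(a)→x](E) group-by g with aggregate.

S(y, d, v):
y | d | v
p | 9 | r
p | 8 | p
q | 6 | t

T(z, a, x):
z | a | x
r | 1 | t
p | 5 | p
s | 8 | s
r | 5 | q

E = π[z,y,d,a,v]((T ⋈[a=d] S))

Row counts bottom-up:
  T → 4
  S → 3
  (T ⋈[a=d] S) → 1
  π[z,y,d,a,v]((T ⋈[a=d] S)) → 1

|E| = 1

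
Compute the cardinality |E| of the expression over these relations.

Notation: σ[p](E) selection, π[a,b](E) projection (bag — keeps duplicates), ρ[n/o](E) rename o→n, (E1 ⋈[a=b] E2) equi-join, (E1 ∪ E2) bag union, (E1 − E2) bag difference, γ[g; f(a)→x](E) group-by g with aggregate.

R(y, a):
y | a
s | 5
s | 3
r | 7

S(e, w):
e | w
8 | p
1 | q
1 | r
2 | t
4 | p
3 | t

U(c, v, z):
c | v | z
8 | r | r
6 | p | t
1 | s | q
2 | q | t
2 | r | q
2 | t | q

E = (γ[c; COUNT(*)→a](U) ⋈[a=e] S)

Per-node cardinality:
  U → 6
  γ[c; COUNT(*)→a](U) → 4
  S → 6
  (γ[c; COUNT(*)→a](U) ⋈[a=e] S) → 7

|E| = 7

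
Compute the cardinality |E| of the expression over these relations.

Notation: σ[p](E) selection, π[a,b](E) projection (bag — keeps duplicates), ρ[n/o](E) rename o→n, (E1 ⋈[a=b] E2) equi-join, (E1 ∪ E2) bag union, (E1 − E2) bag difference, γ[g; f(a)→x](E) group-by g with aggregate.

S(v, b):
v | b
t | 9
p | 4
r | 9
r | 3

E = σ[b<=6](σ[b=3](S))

Stepwise |·|:
  S → 4
  σ[b=3](S) → 1
  σ[b<=6](σ[b=3](S)) → 1

|E| = 1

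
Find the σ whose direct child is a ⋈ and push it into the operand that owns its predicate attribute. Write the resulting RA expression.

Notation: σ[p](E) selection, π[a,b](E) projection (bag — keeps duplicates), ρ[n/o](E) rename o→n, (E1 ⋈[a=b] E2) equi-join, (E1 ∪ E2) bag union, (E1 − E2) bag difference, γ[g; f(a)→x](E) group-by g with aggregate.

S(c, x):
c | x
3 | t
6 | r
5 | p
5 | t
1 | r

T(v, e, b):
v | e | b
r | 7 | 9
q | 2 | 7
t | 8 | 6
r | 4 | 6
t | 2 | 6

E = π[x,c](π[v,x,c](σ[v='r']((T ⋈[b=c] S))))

σ filters on v, owned by the left side.
E' = π[x,c](π[v,x,c]((σ[v='r'](T) ⋈[b=c] S)))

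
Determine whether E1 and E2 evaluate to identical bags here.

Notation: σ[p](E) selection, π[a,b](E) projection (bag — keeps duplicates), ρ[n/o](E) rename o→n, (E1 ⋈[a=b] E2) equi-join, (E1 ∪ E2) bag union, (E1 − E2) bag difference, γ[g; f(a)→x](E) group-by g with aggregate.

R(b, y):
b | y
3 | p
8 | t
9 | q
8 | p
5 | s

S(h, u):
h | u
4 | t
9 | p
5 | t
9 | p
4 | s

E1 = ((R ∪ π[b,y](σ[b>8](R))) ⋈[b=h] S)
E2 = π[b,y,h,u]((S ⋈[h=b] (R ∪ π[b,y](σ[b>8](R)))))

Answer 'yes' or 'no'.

E1 subexpression sizes:
  R → 5
  R → 5
  σ[b>8](R) → 1
  π[b,y](σ[b>8](R)) → 1
  (R ∪ π[b,y](σ[b>8](R))) → 6
  S → 5
  ((R ∪ π[b,y](σ[b>8](R))) ⋈[b=h] S) → 5
E2 subexpression sizes:
  S → 5
  R → 5
  R → 5
  σ[b>8](R) → 1
  π[b,y](σ[b>8](R)) → 1
  (R ∪ π[b,y](σ[b>8](R))) → 6
  (S ⋈[h=b] (R ∪ π[b,y](σ[b>8](R)))) → 5
  π[b,y,h,u]((S ⋈[h=b] (R ∪ π[b,y](σ[b>8](R))))) → 5

E1 and E2 produce the same multiset:
b | y | h | u
5 | s | 5 | t
9 | q | 9 | p
9 | q | 9 | p
9 | q | 9 | p
9 | q | 9 | p

yes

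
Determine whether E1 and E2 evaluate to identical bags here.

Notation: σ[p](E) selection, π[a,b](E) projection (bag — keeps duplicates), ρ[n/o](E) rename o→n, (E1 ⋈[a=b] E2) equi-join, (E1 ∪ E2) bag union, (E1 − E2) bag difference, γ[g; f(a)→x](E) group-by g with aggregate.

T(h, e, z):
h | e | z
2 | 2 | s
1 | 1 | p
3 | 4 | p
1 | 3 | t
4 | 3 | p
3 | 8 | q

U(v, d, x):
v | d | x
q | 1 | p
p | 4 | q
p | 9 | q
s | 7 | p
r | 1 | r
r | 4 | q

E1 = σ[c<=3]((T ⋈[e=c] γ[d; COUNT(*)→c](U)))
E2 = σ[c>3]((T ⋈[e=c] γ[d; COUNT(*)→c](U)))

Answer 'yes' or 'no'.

E1 subexpression sizes:
  T → 6
  U → 6
  γ[d; COUNT(*)→c](U) → 4
  (T ⋈[e=c] γ[d; COUNT(*)→c](U)) → 4
  σ[c<=3]((T ⋈[e=c] γ[d; COUNT(*)→c](U))) → 4
E2 subexpression sizes:
  T → 6
  U → 6
  γ[d; COUNT(*)→c](U) → 4
  (T ⋈[e=c] γ[d; COUNT(*)→c](U)) → 4
  σ[c>3]((T ⋈[e=c] γ[d; COUNT(*)→c](U))) → 0

E1 result:
h | e | z | d | c
1 | 1 | p | 7 | 1
1 | 1 | p | 9 | 1
2 | 2 | s | 1 | 2
2 | 2 | s | 4 | 2
E2 result:
h | e | z | d | c
(0 rows)
Witness: (1, 1, 'p', 9, 1) appears 1× in E1 but 0× in E2.

no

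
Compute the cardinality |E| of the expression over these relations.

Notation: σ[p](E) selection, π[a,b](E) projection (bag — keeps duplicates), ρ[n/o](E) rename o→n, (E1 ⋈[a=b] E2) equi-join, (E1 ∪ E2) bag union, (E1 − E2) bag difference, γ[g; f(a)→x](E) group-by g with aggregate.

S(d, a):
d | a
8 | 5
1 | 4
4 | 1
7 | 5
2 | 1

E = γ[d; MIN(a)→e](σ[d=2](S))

Row counts bottom-up:
  S → 5
  σ[d=2](S) → 1
  γ[d; MIN(a)→e](σ[d=2](S)) → 1

|E| = 1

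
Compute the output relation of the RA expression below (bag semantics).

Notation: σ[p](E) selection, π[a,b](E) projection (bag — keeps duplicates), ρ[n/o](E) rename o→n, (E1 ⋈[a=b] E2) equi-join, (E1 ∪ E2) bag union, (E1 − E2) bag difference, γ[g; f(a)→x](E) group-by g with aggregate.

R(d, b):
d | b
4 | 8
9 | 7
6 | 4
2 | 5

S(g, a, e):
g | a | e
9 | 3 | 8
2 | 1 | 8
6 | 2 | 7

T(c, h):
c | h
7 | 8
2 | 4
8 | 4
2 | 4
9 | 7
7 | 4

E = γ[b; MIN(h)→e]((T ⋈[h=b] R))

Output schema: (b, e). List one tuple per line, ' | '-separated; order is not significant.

Row counts bottom-up:
  T → 6
  R → 4
  (T ⋈[h=b] R) → 6
  γ[b; MIN(h)→e]((T ⋈[h=b] R)) → 3

== RESULT ==
b | e
4 | 4
7 | 7
8 | 8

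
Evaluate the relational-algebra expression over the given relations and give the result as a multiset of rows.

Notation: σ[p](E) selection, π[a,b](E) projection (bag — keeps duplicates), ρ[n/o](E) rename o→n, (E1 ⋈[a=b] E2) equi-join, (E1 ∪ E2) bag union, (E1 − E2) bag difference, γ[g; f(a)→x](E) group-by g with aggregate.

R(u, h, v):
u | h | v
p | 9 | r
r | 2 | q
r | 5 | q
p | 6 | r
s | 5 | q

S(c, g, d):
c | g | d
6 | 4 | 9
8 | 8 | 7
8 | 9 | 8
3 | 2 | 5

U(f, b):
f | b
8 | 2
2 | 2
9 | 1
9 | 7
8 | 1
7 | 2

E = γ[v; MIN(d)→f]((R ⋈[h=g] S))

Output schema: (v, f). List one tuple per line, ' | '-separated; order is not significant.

Stepwise |·|:
  R → 5
  S → 4
  (R ⋈[h=g] S) → 2
  γ[v; MIN(d)→f]((R ⋈[h=g] S)) → 2

== RESULT ==
v | f
q | 5
r | 8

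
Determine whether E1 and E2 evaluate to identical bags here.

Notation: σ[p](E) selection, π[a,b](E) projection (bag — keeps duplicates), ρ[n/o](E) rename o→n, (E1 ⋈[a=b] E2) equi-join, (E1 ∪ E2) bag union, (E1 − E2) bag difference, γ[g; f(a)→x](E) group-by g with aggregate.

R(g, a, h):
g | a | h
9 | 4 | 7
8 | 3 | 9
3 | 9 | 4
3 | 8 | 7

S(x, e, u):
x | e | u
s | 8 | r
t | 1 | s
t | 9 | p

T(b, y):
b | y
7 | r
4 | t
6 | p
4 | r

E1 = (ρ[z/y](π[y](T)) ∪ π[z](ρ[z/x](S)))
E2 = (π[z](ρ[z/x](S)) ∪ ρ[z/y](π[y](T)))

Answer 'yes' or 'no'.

E1 stepwise |·|:
  T → 4
  π[y](T) → 4
  ρ[z/y](π[y](T)) → 4
  S → 3
  ρ[z/x](S) → 3
  π[z](ρ[z/x](S)) → 3
  (ρ[z/y](π[y](T)) ∪ π[z](ρ[z/x](S))) → 7
E2 stepwise |·|:
  S → 3
  ρ[z/x](S) → 3
  π[z](ρ[z/x](S)) → 3
  T → 4
  π[y](T) → 4
  ρ[z/y](π[y](T)) → 4
  (π[z](ρ[z/x](S)) ∪ ρ[z/y](π[y](T))) → 7

E1 and E2 produce the same multiset:
z
p
r
r
s
t
t
t

yes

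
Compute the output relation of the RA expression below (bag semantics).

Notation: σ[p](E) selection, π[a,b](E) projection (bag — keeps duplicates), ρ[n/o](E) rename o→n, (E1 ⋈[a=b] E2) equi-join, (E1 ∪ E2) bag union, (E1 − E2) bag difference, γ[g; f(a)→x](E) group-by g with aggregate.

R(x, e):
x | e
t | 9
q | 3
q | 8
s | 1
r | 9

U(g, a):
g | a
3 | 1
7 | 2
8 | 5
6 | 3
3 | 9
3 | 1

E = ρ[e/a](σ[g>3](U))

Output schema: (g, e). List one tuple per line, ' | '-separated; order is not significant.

Stepwise |·|:
  U → 6
  σ[g>3](U) → 3
  ρ[e/a](σ[g>3](U)) → 3

== RESULT ==
g | e
6 | 3
7 | 2
8 | 5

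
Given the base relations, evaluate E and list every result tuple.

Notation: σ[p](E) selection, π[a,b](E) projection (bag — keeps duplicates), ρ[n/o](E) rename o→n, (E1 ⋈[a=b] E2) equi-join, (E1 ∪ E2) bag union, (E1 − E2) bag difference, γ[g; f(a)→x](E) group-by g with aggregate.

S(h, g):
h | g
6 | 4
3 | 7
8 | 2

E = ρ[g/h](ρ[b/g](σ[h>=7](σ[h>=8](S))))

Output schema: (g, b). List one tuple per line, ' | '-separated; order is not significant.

Subexpression sizes:
  S → 3
  σ[h>=8](S) → 1
  σ[h>=7](σ[h>=8](S)) → 1
  ρ[b/g](σ[h>=7](σ[h>=8](S))) → 1
  ρ[g/h](ρ[b/g](σ[h>=7](σ[h>=8](S)))) → 1

== RESULT ==
g | b
8 | 2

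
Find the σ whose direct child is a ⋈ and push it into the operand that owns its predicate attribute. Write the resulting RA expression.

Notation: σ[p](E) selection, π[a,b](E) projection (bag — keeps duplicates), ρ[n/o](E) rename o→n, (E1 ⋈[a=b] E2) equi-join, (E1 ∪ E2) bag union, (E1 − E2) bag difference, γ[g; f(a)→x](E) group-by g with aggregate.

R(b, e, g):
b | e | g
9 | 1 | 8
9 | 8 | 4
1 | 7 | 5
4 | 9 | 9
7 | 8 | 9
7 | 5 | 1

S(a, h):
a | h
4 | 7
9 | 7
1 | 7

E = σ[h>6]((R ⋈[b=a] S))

σ filters on h, owned by the right side.
E' = (R ⋈[b=a] σ[h>6](S))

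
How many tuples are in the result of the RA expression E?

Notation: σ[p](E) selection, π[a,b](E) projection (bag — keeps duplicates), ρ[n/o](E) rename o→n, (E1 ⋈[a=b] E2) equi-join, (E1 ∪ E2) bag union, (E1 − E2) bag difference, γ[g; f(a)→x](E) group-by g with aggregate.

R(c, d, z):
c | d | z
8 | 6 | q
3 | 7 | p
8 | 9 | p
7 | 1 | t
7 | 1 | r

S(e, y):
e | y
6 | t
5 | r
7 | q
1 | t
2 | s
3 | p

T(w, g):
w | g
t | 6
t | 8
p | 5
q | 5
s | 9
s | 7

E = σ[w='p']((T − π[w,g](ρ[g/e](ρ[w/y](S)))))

Row counts bottom-up:
  T → 6
  S → 6
  ρ[w/y](S) → 6
  ρ[g/e](ρ[w/y](S)) → 6
  π[w,g](ρ[g/e](ρ[w/y](S))) → 6
  (T − π[w,g](ρ[g/e](ρ[w/y](S)))) → 5
  σ[w='p']((T − π[w,g](ρ[g/e](ρ[w/y](S))))) → 1

|E| = 1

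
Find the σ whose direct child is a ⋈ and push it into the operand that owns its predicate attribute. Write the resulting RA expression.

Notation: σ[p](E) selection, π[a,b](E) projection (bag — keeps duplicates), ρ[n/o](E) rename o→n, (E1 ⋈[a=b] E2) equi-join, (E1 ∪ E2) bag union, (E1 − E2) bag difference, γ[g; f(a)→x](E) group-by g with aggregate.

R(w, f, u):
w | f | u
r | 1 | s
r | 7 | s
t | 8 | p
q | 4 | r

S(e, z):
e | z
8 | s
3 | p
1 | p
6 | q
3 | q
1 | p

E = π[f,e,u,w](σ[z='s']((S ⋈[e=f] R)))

σ filters on z, owned by the left side.
E' = π[f,e,u,w]((σ[z='s'](S) ⋈[e=f] R))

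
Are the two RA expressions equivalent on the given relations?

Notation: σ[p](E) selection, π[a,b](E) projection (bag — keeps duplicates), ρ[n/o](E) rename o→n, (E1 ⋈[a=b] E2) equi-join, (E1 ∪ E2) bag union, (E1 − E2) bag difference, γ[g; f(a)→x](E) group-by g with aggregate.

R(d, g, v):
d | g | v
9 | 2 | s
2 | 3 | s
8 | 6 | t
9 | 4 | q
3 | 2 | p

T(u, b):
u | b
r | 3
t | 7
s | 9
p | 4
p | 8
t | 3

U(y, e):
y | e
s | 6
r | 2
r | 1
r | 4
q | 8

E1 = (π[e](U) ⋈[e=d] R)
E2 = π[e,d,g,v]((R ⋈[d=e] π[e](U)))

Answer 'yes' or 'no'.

E1 subexpression sizes:
  U → 5
  π[e](U) → 5
  R → 5
  (π[e](U) ⋈[e=d] R) → 2
E2 subexpression sizes:
  R → 5
  U → 5
  π[e](U) → 5
  (R ⋈[d=e] π[e](U)) → 2
  π[e,d,g,v]((R ⋈[d=e] π[e](U))) → 2

E1 and E2 produce the same multiset:
e | d | g | v
2 | 2 | 3 | s
8 | 8 | 6 | t

yes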